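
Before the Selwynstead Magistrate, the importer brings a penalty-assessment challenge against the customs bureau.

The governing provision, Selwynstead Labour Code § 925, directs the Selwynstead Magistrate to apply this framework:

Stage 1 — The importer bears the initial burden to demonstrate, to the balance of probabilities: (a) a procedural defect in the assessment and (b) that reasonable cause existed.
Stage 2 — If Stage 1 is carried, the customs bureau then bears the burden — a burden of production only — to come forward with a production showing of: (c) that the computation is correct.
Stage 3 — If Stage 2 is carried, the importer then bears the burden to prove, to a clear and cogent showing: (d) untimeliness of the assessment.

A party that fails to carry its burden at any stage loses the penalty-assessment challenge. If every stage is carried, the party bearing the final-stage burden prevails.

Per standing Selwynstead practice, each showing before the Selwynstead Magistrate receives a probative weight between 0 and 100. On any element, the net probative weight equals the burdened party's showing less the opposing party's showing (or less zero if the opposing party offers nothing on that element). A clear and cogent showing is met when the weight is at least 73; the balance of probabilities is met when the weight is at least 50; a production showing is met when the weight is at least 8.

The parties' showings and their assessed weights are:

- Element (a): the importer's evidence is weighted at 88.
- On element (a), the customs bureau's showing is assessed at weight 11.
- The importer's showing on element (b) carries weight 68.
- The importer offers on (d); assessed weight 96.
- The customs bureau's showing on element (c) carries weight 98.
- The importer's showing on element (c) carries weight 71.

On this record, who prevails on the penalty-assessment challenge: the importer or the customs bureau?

importer

Stage 1 — burden on importer; standard: the balance of probabilities (weight is at least 50).
    (a): 88 − 11 = 77 ≥ 50 [met]
    (b): 68 ≥ 50 [met]
  The importer carries Stage 1; the customs bureau now bears the burden.
Stage 2 — burden on customs bureau; standard: a production showing (weight is at least 8).
    (c): 98 − 71 = 27 ≥ 8 [met]
  Stage 2 carried; the burden shifts to the importer.
Stage 3 — burden on importer; standard: a clear and cogent showing (weight is at least 73).
    (d): 96 ≥ 73 [met]
  Stage 3 carried; the final stage is satisfied.
Every stage carried; the importer prevails.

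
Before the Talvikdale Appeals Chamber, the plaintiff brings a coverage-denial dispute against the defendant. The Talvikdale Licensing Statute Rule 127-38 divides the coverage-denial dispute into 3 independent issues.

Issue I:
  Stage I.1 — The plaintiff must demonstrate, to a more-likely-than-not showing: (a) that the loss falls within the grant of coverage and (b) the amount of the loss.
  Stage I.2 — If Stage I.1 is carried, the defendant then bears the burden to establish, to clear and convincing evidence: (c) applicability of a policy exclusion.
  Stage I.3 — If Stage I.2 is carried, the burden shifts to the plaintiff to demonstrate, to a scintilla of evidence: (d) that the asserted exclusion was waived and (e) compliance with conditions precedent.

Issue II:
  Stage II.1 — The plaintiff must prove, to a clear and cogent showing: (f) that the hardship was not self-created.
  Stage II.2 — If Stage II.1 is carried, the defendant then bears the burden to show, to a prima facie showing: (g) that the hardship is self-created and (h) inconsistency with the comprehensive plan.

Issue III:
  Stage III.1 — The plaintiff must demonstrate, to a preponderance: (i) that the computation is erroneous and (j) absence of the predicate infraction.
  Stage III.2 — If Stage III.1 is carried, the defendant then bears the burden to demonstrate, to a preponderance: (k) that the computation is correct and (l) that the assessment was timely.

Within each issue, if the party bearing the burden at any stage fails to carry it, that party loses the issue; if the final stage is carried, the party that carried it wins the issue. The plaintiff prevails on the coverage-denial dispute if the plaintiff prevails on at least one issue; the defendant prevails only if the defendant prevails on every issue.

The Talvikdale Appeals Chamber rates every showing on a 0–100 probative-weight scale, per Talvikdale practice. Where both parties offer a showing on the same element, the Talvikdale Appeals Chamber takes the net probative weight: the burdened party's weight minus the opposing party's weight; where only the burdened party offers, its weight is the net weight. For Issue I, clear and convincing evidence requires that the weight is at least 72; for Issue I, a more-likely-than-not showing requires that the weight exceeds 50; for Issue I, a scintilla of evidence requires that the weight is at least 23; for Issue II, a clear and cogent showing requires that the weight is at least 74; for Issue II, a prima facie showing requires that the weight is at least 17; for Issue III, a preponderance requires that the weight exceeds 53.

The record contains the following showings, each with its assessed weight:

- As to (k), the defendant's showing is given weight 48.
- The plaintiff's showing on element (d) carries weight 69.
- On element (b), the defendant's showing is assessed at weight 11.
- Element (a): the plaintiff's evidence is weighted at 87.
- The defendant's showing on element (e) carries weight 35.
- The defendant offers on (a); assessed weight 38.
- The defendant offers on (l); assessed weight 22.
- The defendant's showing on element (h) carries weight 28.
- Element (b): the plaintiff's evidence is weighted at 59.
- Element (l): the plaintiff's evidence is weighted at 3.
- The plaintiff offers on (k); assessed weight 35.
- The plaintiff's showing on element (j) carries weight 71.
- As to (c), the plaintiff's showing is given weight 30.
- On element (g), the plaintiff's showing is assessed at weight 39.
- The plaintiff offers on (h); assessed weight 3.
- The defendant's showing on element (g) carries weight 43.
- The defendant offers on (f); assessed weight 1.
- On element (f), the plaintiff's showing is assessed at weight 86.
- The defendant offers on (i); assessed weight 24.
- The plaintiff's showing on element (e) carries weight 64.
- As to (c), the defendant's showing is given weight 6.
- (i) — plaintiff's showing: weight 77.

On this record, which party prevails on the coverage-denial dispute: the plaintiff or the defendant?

plaintiff

— Issue I —
At Stage I.1 the plaintiff must meet a more-likely-than-not showing (weight exceeds 50): on (a) the weight is 87 less the opposing 38 gives net 49, which does not exceed 50, so (a) does not meet the standard; on (b) the weight is 59 less the opposing 11 gives net 48, ≤ 50, so (b) does not meet the standard.
  The plaintiff does not carry Stage I.1.
The analysis ends at Stage I.1; the defendant prevails on this issue.
— Issue II —
At Stage II.1 the plaintiff must meet a clear and cogent showing (weight is at least 74): on (f) the weight is 86 less the opposing 1 gives net 85, ≥ 74, so (f) meets the standard.
  The plaintiff carries Stage II.1; the defendant now bears the burden.
At Stage II.2 the defendant must meet a prima facie showing (weight is at least 17): on (g) the weight is 43 less the opposing 39 gives net 4, < 17, so (g) does not meet the standard; on (h) the weight is 28 less the opposing 3 gives net 25, which does reach 17, so (h) meets the standard.
  Stage II.2 not carried; the defendant fails its burden.
The analysis ends at Stage II.2; the plaintiff prevails on this issue.
— Issue III —
At Stage III.1 the plaintiff must meet a preponderance (weight exceeds 53): on (i) the weight is 77 less the opposing 24 gives net 53, ≤ 53, so (i) does not meet the standard; on (j) the weight is 71, > 53, so (j) meets the standard.
  Stage III.1 not carried; the plaintiff fails its burden.
So the defendant prevails on this issue.
Per-issue: Issue I → defendant; Issue II → plaintiff; Issue III → defendant. The plaintiff must prevail on at least one issue; overall, the plaintiff prevails.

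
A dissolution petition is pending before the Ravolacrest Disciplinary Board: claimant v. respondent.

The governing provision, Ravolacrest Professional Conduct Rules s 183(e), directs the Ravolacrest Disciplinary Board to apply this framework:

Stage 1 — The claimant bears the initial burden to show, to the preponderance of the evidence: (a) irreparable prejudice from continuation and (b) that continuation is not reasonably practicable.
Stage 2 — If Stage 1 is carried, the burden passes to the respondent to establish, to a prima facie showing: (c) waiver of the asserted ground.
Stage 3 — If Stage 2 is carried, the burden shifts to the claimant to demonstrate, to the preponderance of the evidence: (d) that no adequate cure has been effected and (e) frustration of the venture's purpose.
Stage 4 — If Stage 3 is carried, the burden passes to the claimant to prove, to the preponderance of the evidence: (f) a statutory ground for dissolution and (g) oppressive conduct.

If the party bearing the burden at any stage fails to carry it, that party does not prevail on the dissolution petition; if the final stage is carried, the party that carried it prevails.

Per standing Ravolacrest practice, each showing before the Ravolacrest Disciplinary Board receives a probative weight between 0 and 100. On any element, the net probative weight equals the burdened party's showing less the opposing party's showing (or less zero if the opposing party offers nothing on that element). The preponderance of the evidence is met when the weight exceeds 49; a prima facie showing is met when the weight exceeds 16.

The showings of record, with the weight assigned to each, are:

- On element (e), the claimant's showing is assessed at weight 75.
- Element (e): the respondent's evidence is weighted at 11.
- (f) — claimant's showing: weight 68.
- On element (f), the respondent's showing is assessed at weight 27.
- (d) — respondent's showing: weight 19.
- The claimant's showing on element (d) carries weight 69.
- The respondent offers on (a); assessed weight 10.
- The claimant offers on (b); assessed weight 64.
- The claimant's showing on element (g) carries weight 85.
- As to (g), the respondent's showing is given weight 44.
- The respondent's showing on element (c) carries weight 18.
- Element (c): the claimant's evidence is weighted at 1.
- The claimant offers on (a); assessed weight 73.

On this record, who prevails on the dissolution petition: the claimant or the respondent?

At Stage 1 the claimant must meet the preponderance of the evidence (weight exceeds 49): on (a) the weight is 73 less the opposing 10 gives net 63, which does exceed 49, so (a) meets the standard; on (b) the weight is 64, which does exceed 49, so (b) meets the standard.
  Stage 1 carried; the burden shifts to the respondent.
At Stage 2 the respondent must meet a prima facie showing (weight exceeds 16): on (c) the weight is 18 less the opposing 1 gives net 17, which does exceed 16, so (c) meets the standard.
  All elements met. The burden passes to the claimant.
At Stage 3 the claimant must meet the preponderance of the evidence (weight exceeds 49): on (d) the weight is 69 less the opposing 19 gives net 50, which does exceed 49, so (d) meets the standard; on (e) the weight is 75 less the opposing 11 gives net 64, which does exceed 49, so (e) meets the standard.
  All elements met. The claimant retains the burden for Stage 4.
At Stage 4 the claimant must meet the preponderance of the evidence (weight exceeds 49): on (f) the weight is 68 less the opposing 27 gives net 41, ≤ 49, so (f) does not meet the standard; on (g) the weight is 85 less the opposing 44 gives net 41, ≤ 49, so (g) does not meet the standard.
  Stage 4 not carried; the claimant fails its burden.
So the respondent prevails.

respondent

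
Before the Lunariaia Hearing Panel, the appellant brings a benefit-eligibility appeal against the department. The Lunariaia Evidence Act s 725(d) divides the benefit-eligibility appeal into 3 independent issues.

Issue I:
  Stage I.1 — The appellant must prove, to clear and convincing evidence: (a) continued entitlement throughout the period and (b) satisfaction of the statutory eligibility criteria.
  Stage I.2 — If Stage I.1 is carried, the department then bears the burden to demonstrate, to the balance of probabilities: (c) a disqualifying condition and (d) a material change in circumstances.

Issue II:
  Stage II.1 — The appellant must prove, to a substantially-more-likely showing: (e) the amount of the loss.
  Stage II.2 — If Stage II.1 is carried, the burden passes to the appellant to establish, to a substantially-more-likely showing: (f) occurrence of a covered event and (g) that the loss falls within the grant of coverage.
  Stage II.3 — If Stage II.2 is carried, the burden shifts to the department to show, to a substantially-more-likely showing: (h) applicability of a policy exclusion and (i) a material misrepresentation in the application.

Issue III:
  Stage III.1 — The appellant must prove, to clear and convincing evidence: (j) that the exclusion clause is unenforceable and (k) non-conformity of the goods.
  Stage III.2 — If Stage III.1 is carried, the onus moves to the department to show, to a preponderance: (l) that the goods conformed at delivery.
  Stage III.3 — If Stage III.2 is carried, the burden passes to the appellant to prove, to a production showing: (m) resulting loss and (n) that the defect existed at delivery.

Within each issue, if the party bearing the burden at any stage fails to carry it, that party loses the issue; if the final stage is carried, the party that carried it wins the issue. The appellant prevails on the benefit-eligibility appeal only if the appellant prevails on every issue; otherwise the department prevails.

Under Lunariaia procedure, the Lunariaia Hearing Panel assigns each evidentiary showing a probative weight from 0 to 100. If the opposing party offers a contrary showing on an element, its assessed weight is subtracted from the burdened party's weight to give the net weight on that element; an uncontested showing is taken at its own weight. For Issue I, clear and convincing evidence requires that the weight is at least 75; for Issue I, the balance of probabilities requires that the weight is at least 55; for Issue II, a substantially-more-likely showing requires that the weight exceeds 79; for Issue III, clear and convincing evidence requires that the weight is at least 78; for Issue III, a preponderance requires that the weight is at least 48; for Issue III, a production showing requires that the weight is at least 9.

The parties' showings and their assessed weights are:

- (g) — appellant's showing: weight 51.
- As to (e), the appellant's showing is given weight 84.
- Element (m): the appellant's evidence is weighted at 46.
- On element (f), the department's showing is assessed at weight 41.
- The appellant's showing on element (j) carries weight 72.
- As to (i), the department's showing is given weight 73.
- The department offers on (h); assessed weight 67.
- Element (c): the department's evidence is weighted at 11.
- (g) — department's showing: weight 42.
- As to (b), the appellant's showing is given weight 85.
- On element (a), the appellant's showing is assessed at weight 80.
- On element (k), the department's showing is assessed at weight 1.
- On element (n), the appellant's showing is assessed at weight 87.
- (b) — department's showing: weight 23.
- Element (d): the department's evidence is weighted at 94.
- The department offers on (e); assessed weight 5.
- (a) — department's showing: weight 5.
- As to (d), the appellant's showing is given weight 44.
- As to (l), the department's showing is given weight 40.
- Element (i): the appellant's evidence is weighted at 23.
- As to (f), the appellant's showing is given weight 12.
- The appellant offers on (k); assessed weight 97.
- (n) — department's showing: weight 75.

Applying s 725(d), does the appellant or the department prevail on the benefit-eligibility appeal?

— Issue I —
At Stage I.1 the appellant must meet clear and convincing evidence (weight is at least 75): on (a) the weight is 80 less the opposing 5 gives net 75, which does reach 75, so (a) meets the standard; on (b) the weight is 85 less the opposing 23 gives net 62, which does not reach 75, so (b) does not meet the standard.
  The appellant does not carry Stage I.1.
The department prevails on this issue.
— Issue II —
Stage II.1 — burden on appellant; standard: a substantially-more-likely showing (weight exceeds 79).
    (e): 84 − 5 = 79 ≤ 79 [not met]
  Not every element is met, so the appellant fails to carry Stage II.1.
So the department prevails on this issue.
— Issue III —
At Stage III.1 the appellant must meet clear and convincing evidence (weight is at least 78): on (j) the weight is 72, < 78, so (j) does not meet the standard; on (k) the weight is 97 less the opposing 1 gives net 96, ≥ 78, so (k) meets the standard.
  Stage III.1 not carried; the appellant fails its burden.
So the department prevails on this issue.
Per-issue: Issue I → department; Issue II → department; Issue III → department. The appellant must prevail on every issue; overall, the department prevails.

department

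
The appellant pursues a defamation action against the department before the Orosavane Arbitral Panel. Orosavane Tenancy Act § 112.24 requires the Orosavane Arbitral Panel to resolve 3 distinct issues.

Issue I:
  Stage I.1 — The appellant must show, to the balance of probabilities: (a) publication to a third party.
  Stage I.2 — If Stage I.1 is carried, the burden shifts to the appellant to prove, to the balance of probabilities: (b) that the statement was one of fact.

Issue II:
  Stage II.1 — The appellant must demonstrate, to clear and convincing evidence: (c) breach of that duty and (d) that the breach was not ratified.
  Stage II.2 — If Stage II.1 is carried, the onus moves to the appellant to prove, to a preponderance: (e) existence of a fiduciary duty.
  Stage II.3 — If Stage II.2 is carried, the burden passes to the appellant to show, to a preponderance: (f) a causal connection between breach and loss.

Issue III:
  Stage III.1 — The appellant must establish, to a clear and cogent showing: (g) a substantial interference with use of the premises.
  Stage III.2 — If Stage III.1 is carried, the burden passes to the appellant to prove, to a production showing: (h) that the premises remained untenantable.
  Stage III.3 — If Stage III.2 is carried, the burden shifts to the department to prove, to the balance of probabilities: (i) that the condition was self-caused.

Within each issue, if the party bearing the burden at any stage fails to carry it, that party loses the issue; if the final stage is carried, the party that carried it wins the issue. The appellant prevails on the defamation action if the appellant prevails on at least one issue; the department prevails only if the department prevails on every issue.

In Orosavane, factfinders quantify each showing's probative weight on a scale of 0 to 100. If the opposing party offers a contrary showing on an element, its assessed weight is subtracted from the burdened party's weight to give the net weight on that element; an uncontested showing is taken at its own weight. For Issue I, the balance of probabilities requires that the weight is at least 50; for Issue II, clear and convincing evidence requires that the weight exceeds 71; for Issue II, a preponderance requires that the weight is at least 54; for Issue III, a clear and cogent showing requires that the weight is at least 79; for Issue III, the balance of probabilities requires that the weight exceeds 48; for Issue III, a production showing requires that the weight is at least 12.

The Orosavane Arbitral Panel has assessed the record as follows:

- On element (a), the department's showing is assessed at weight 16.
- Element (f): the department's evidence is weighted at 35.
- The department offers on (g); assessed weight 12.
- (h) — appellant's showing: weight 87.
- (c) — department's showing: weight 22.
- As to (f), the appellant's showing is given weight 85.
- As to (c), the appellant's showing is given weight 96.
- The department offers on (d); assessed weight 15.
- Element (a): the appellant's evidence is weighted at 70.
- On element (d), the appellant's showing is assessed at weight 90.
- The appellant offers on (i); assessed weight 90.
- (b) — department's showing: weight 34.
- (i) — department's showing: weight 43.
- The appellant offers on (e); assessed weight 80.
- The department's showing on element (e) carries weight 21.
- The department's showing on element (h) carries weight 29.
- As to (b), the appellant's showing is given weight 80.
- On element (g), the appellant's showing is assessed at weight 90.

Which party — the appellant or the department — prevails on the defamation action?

— Issue I —
At Stage I.1 the appellant must meet the balance of probabilities (weight is at least 50): on (a) the weight is 70 less the opposing 16 gives net 54, which does reach 50, so (a) meets the standard.
  All elements met. The appellant retains the burden for Stage I.2.
At Stage I.2 the appellant must meet the balance of probabilities (weight is at least 50): on (b) the weight is 80 less the opposing 34 gives net 46, < 50, so (b) does not meet the standard.
  Not every element is met, so the appellant fails to carry Stage I.2.
The analysis ends at Stage I.2; the department prevails on this issue.
— Issue II —
Stage II.1 (appellant, clear and convincing evidence, weight exceeds 71): (c) net 96−22=74 > 71 — meets; (d) net 90−15=75 > 71 — meets.
  Stage II.1 carried; the burden remains with the appellant.
Stage II.2 (appellant, a preponderance, weight is at least 54): (e) net 80−21=59 ≥ 54 — meets.
  Stage II.2 carried; the burden remains with the appellant.
Stage II.3 (appellant, a preponderance, weight is at least 54): (f) net 85−35=50 < 54 — fails.
  The appellant does not carry Stage II.3.
The analysis ends at Stage II.3; the department prevails on this issue.
— Issue III —
At Stage III.1 the appellant must meet a clear and cogent showing (weight is at least 79): on (g) the weight is 90 less the opposing 12 gives net 78, which does not reach 79, so (g) does not meet the standard.
  Stage III.1 not carried; the appellant fails its burden.
The department prevails on this issue.
Per-issue: Issue I → department; Issue II → department; Issue III → department. The appellant must prevail on at least one issue; overall, the department prevails.

department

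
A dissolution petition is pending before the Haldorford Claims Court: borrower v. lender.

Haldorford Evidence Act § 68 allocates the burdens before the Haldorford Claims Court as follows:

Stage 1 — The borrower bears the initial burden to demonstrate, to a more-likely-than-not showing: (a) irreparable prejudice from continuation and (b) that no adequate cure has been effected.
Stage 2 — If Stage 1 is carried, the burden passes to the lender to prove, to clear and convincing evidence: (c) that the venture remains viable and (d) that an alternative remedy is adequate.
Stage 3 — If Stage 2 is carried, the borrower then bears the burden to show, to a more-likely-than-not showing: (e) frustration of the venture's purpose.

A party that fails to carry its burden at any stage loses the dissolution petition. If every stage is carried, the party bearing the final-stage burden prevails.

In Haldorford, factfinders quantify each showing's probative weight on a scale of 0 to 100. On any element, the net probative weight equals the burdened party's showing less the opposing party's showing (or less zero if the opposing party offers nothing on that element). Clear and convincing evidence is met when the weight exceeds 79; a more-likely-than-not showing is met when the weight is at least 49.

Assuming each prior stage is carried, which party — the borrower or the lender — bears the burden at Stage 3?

Stage 3's rule assigns the burden to the borrower (to a more-likely-than-not showing).

borrower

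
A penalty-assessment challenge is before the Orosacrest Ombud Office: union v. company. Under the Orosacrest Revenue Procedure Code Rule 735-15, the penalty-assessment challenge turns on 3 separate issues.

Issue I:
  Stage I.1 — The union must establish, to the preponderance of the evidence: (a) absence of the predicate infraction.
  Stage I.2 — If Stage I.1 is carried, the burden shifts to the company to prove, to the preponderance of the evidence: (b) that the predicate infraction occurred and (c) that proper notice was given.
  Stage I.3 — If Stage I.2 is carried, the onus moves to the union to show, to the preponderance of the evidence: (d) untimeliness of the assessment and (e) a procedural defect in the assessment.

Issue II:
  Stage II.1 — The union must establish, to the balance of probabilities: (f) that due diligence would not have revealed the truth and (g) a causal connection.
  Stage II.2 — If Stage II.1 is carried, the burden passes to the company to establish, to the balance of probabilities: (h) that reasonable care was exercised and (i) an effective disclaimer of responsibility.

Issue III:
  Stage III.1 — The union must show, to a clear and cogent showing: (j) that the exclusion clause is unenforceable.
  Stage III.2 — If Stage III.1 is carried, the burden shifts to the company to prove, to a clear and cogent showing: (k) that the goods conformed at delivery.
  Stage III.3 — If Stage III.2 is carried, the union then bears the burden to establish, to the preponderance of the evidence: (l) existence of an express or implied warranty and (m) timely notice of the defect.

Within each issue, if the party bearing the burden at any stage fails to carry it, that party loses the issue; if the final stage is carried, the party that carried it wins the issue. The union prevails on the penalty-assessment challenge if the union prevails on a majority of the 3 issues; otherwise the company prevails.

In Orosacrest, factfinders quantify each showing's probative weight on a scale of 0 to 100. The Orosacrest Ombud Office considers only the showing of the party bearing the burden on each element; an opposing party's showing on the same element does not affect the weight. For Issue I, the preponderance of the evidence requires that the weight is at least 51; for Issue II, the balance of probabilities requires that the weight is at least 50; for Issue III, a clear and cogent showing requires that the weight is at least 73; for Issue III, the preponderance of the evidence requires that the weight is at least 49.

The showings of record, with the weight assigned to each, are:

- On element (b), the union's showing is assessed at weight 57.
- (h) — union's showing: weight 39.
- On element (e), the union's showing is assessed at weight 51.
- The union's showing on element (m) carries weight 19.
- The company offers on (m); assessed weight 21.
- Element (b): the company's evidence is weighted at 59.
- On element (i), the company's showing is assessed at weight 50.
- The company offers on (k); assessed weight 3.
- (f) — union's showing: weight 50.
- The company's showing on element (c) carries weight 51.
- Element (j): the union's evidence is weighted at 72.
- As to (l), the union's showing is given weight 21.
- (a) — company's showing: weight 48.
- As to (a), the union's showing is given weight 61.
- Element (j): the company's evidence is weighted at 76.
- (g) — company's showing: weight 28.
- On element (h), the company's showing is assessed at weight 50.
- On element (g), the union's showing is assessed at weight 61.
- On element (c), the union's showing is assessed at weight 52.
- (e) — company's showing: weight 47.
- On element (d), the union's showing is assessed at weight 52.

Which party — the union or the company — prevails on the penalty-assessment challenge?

company

— Issue I —
At Stage I.1 the union must meet the preponderance of the evidence (weight is at least 51): on (a) the weight is 61 (the company's 48 is given no effect), ≥ 51, so (a) meets the standard.
  Stage I.1 carried; the burden shifts to the company.
At Stage I.2 the company must meet the preponderance of the evidence (weight is at least 51): on (b) the weight is 59 (the union's 57 is given no effect), which does reach 51, so (b) meets the standard; on (c) the weight is 51 (the union's 52 is given no effect), ≥ 51, so (c) meets the standard.
  Stage I.2 is satisfied; the onus moves to the union.
At Stage I.3 the union must meet the preponderance of the evidence (weight is at least 51): on (d) the weight is 52, which does reach 51, so (d) meets the standard; on (e) the weight is 51 (the company's 47 is given no effect), ≥ 51, so (e) meets the standard.
  All elements met at the final stage.
All stages carried — the union prevails on this issue.
— Issue II —
At Stage II.1 the union must meet the balance of probabilities (weight is at least 50): on (f) the weight is 50, which does reach 50, so (f) meets the standard; on (g) the weight is 61 (the company's 28 is given no effect), ≥ 50, so (g) meets the standard.
  Stage II.1 carried; the burden shifts to the company.
At Stage II.2 the company must meet the balance of probabilities (weight is at least 50): on (h) the weight is 50 (the union's 39 is given no effect), which does reach 50, so (h) meets the standard; on (i) the weight is 50, which does reach 50, so (i) meets the standard.
  The company carries the last stage.
Every stage carried; the company prevails on this issue.
— Issue III —
Stage III.1 (union, a clear and cogent showing, weight is at least 73): (j) 72 (company's 76 disregarded) < 73 — fails.
  Stage III.1 not carried; the union fails its burden.
The analysis ends at Stage III.1; the company prevails on this issue.
Per-issue: Issue I → union; Issue II → company; Issue III → company. The union must prevail on a majority of issues; overall, the company prevails.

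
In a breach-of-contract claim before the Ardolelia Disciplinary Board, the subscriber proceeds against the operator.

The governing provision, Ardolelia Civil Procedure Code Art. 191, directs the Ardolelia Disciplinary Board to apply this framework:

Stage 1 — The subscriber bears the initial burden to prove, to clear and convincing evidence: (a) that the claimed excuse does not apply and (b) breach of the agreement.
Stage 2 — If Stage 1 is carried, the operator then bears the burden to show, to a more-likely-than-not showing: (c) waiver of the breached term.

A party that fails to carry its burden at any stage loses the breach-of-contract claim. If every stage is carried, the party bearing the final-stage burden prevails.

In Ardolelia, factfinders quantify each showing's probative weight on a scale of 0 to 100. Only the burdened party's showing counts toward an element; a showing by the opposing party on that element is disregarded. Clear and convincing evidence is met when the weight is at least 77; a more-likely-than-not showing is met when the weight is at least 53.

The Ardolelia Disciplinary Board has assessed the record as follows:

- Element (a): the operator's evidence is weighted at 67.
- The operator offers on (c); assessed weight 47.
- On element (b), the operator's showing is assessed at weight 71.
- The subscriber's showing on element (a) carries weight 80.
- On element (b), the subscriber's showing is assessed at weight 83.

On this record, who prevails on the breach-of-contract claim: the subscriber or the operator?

subscriber

At Stage 1 the subscriber must meet clear and convincing evidence (weight is at least 77): on (a) the weight is 80 (the operator's 67 is given no effect), which does reach 77, so (a) meets the standard; on (b) the weight is 83 (the operator's 71 is given no effect), which does reach 77, so (b) meets the standard.
  Stage 1 is satisfied; the onus moves to the operator.
At Stage 2 the operator must meet a more-likely-than-not showing (weight is at least 53): on (c) the weight is 47, < 53, so (c) does not meet the standard.
  The operator does not carry Stage 2.
The analysis ends at Stage 2; the subscriber prevails.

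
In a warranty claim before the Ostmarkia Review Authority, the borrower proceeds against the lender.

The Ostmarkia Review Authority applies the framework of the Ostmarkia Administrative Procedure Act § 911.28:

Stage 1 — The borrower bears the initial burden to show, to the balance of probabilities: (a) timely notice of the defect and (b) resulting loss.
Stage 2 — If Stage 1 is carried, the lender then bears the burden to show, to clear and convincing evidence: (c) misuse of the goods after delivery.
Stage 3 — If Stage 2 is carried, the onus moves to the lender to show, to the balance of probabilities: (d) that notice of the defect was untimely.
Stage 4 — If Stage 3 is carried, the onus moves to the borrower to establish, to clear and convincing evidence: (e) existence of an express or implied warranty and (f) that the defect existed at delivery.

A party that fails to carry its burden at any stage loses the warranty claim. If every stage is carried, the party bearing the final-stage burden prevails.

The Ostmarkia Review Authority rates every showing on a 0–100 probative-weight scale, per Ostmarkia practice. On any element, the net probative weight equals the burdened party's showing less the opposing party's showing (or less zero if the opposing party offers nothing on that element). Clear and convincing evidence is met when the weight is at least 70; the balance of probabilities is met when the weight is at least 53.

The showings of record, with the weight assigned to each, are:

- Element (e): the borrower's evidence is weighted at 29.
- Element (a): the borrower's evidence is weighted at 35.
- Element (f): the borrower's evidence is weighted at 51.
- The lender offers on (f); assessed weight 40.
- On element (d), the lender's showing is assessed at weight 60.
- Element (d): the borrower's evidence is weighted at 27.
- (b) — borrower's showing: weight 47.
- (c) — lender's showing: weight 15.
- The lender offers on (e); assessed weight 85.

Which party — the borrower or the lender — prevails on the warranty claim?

lender

At Stage 1 the borrower must meet the balance of probabilities (weight is at least 53): on (a) the weight is 35, which does not reach 53, so (a) does not meet the standard; on (b) the weight is 47, < 53, so (b) does not meet the standard.
  Not every element is met, so the borrower fails to carry Stage 1.
So the lender prevails.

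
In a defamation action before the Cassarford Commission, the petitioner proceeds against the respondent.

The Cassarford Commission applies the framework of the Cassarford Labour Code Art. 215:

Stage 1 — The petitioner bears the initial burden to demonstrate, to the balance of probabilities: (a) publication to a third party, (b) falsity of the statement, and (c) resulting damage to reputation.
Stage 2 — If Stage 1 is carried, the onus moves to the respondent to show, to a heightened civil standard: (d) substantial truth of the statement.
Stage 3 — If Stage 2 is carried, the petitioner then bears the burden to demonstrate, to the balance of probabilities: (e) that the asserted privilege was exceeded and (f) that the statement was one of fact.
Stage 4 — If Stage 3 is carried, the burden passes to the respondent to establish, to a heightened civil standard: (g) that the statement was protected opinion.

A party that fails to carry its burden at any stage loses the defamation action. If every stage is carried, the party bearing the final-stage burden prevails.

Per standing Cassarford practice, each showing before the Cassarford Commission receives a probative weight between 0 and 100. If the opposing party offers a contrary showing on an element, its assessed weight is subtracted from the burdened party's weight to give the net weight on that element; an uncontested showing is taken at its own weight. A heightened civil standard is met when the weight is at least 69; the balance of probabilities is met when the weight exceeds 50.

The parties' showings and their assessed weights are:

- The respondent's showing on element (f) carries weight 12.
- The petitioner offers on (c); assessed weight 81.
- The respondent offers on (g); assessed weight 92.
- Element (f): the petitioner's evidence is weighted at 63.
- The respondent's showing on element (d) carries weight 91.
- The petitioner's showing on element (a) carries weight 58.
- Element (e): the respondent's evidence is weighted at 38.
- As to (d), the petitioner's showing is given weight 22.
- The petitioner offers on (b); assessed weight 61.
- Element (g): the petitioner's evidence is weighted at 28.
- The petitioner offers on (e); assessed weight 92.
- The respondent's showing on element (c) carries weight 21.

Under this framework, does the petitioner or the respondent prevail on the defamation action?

petitioner

Stage 1 (petitioner, the balance of probabilities, weight exceeds 50): (a) 58 > 50 — meets; (b) 61 > 50 — meets; (c) net 81−21=60 > 50 — meets.
  The petitioner carries Stage 1; the respondent now bears the burden.
Stage 2 (respondent, a heightened civil standard, weight is at least 69): (d) net 91−22=69 ≥ 69 — meets.
  Stage 2 is satisfied; the onus moves to the petitioner.
Stage 3 (petitioner, the balance of probabilities, weight exceeds 50): (e) net 92−38=54 > 50 — meets; (f) net 63−12=51 > 50 — meets.
  The petitioner carries Stage 3; the respondent now bears the burden.
Stage 4 (respondent, a heightened civil standard, weight is at least 69): (g) net 92−28=64 < 69 — fails.
  The respondent does not carry Stage 4.
The petitioner prevails.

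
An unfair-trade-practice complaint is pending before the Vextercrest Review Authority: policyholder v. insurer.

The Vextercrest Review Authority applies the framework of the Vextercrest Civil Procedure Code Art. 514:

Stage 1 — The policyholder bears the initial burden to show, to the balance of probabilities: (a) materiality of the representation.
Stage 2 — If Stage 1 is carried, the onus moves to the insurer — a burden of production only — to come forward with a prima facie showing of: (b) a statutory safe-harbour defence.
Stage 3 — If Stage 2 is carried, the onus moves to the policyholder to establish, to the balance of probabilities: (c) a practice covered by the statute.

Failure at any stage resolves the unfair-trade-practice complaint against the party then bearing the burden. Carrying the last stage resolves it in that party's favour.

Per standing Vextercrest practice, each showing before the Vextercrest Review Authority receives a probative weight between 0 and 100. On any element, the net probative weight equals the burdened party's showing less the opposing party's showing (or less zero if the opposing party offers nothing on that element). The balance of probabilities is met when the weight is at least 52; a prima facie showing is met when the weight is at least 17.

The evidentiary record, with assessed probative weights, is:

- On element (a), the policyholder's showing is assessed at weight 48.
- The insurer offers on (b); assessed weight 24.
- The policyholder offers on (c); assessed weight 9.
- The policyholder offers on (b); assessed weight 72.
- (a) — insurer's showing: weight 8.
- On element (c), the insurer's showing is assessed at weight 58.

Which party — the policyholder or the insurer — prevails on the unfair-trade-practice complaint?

Stage 1 (policyholder, the balance of probabilities, weight is at least 52): (a) net 48−8=40 < 52 — fails.
  Stage 1 not carried; the policyholder fails its burden.
So the insurer prevails.

insurer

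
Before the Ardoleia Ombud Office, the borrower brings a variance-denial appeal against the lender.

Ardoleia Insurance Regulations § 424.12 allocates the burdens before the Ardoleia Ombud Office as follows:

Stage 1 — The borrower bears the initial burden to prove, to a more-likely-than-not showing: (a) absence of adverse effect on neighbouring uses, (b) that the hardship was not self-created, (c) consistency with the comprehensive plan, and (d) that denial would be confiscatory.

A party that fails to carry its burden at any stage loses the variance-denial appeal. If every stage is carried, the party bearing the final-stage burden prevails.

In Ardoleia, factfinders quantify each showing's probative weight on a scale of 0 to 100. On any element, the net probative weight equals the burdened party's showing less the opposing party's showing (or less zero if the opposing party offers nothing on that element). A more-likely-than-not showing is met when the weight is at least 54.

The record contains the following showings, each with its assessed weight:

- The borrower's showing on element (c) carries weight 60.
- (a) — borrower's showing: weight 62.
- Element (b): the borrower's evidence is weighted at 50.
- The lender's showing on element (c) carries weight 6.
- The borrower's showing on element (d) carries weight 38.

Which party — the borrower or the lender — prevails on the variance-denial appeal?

lender

At Stage 1 the borrower must meet a more-likely-than-not showing (weight is at least 54): on (a) the weight is 62, which does reach 54, so (a) meets the standard; on (b) the weight is 50, < 54, so (b) does not meet the standard; on (c) the weight is 60 less the opposing 6 gives net 54, ≥ 54, so (c) meets the standard; on (d) the weight is 38, < 54, so (d) does not meet the standard.
  Stage 1 not carried; the borrower fails its burden.
The lender prevails.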